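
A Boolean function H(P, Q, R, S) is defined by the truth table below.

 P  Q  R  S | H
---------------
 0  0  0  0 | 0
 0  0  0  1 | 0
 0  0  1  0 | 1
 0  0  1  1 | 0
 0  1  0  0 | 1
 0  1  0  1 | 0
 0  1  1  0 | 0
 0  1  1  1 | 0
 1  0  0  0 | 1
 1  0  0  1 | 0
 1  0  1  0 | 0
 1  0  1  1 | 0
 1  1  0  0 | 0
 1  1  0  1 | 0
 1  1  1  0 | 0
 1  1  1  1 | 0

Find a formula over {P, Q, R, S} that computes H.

H=1 on 3 inputs: (0,0,1,0), (0,1,0,0), (1,0,0,0). Reading each as a conjunction of literals (¬P·¬Q·R·¬S, ¬P·Q·¬R·¬S, P·¬Q·¬R·¬S) and taking the OR gives the canonical DNF.

H(P, Q, R, S) = ((((NOT P AND NOT Q) AND R) AND NOT S) OR (((NOT P AND Q) AND NOT R) AND NOT S)) OR (((P AND NOT Q) AND NOT R) AND NOT S)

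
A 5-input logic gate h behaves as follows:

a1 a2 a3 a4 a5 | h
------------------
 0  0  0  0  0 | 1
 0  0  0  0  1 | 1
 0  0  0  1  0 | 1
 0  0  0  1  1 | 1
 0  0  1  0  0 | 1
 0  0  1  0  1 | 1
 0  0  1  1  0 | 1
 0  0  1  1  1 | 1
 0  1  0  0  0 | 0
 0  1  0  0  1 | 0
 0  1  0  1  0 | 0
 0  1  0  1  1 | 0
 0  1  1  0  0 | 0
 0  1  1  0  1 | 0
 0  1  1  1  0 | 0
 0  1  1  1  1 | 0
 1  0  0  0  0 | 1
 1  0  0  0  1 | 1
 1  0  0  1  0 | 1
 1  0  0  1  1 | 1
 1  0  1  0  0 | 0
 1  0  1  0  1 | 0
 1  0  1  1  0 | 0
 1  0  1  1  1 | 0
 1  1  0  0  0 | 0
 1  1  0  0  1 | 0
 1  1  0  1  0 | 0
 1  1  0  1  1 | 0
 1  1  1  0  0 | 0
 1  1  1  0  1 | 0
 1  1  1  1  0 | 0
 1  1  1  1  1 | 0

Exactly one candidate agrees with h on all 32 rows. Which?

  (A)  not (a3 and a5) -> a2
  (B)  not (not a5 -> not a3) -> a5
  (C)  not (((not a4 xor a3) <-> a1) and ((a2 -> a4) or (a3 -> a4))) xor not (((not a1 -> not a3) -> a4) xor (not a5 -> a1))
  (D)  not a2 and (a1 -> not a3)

(A): at (0,0,0,0,0) it gives 0, but h = 1 — eliminated.
(B): at (0,0,1,0,0) it gives 0, but h = 1 — eliminated.
(C): at (0,0,0,0,0) it gives 0, but h = 1 — eliminated.
That leaves (D). Evaluating it on every row reproduces the table of h exactly.

D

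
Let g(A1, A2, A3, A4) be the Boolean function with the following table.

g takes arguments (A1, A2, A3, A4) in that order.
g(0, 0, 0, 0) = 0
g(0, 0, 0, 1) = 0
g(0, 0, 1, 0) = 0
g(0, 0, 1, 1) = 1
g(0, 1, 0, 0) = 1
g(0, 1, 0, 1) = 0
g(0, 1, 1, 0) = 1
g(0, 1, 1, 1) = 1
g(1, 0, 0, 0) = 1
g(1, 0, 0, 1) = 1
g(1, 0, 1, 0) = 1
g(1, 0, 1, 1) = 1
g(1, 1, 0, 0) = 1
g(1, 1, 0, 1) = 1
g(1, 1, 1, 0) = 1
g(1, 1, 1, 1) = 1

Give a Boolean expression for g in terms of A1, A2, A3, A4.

The 0-rows are (0,0,0,0), (0,0,0,1), (0,0,1,0), (0,1,0,1). Take each as a conjunction (¬A1·¬A2·¬A3·¬A4, ¬A1·¬A2·¬A3·A4, ¬A1·¬A2·A3·¬A4, ¬A1·A2·¬A3·A4), form their disjunction, and complement — that gives a formula that is 1 everywhere g is.

g(A1, A2, A3, A4) = ((((((A1' · A2') · A3') · A4') + (((A1' · A2') · A3') · A4)) + (((A1' · A2') · A3) · A4')) + (((A1' · A2) · A3') · A4))'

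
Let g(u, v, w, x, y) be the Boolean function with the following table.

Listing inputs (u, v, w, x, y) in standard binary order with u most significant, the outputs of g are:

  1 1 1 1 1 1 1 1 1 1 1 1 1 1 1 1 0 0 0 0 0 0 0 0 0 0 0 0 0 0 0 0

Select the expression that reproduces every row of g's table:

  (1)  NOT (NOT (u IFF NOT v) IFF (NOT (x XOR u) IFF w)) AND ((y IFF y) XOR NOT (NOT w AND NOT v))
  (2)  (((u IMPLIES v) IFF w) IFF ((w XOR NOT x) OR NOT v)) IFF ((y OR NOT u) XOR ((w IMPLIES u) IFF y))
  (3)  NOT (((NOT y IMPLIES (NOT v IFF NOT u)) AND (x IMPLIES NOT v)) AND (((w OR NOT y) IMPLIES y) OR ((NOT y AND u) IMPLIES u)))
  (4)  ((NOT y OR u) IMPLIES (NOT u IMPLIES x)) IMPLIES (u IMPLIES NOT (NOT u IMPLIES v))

4

(1) disagrees with g on (0,0,0,1,0) (formula → 0, table → 1); rule it out.
(2) disagrees with g on (0,0,0,0,0) (formula → 0, table → 1); rule it out.
(3) disagrees with g on (0,0,0,0,0) (formula → 0, table → 1); rule it out.
That leaves (4). Evaluating it on every row reproduces the table of g exactly.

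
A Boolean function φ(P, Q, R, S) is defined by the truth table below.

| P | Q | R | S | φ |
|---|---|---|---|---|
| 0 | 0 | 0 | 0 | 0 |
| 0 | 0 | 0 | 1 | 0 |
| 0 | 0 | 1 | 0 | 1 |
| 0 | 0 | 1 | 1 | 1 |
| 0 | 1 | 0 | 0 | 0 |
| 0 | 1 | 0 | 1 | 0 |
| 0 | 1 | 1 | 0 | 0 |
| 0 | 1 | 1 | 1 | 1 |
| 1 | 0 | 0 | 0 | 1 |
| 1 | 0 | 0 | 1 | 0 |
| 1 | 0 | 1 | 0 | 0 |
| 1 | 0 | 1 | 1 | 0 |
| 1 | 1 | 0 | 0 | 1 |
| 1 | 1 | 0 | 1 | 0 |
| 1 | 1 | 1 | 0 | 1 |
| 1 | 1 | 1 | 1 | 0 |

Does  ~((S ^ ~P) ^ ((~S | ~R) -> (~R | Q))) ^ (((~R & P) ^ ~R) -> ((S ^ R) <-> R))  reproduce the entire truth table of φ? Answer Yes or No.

Check the formula against φ row by row:
  P=0, Q=0, R=0, S=0: formula gives 0, φ = 0 ✓
  P=0, Q=0, R=0, S=1: formula gives 0, φ = 0 ✓
  P=0, Q=0, R=1, S=0: formula gives 1, φ = 1 ✓
  P=0, Q=0, R=1, S=1: formula gives 1, φ = 1 ✓
  …and likewise for the remaining 12 rows.
Every row agrees, so the formula is equivalent.

Yes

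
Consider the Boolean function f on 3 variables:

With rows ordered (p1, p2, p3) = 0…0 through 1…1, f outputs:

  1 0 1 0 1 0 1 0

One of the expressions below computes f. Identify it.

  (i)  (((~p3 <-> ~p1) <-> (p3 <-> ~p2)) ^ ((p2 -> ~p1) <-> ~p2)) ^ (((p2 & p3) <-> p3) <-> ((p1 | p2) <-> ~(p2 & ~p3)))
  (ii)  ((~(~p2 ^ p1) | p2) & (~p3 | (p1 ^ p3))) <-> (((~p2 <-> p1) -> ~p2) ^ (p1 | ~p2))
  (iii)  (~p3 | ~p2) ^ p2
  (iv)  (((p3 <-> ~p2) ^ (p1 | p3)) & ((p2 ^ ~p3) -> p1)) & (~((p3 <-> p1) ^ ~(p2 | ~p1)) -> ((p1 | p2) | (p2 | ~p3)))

(ii) fails at (0,0,1): the formula yields 1, f is 0.
(iii) fails at (0,0,1): the formula yields 1, f is 0.
(iv) fails at (0,0,0): the formula yields 0, f is 1.
(i) is the remaining candidate, and it agrees with f on all 8 inputs.

i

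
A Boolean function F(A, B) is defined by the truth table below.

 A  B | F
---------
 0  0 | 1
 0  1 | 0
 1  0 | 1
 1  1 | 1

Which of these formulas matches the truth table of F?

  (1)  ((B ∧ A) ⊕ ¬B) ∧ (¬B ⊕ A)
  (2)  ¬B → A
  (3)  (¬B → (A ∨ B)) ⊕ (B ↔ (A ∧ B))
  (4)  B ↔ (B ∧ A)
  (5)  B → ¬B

4

(1) disagrees with F on (1,0) (formula → 0, table → 1); rule it out.
(2) disagrees with F on (0,0) (formula → 0, table → 1); rule it out.
(3) disagrees with F on (0,1) (formula → 1, table → 0); rule it out.
(5) disagrees with F on (1,1) (formula → 0, table → 1); rule it out.
(4) is the remaining candidate, and it agrees with F on all 4 inputs.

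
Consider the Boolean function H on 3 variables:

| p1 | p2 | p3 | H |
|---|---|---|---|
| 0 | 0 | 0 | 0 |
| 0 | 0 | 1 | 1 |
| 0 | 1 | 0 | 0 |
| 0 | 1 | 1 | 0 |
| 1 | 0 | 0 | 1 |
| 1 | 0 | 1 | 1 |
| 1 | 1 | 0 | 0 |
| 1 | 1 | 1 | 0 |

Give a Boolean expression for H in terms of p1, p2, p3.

H(p1, p2, p3) = (((not p1 and not p2) and p3) or ((p1 and not p2) and not p3)) or ((p1 and not p2) and p3)

Collect the rows where H=1 — (0,0,1), (1,0,0), (1,0,1) — and write one minterm per row: ¬p1·¬p2·p3, p1·¬p2·¬p3, p1·¬p2·p3. Their union (logical OR) reproduces the table exactly.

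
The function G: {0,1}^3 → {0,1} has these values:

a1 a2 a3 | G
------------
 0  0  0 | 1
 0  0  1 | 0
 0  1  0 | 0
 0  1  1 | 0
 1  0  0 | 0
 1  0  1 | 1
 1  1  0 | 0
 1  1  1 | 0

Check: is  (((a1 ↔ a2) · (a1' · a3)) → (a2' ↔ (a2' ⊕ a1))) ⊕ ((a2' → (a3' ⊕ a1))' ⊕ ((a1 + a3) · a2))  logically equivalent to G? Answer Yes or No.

No

Evaluate (((a1 ↔ a2) · (a1' · a3)) → (a2' ↔ (a2' ⊕ a1))) ⊕ ((a2' → (a3' ⊕ a1))' ⊕ ((a1 + a3) · a2)) on each row and compare to G:
  a1=0, a2=0, a3=0: formula gives 1, G = 1 ✓
  a1=0, a2=0, a3=1: formula gives 0, G = 0 ✓
  a1=0, a2=1, a3=0: formula gives 1, but G = 0 ✗
Since they disagree at (0,1,0), the expression is not a correct formula for G.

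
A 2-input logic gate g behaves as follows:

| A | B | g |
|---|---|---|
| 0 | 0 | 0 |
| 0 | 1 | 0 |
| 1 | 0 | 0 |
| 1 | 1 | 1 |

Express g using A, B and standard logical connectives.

g(A, B) = A and B

The output is 1 only when every input is 1 — the AND of all inputs.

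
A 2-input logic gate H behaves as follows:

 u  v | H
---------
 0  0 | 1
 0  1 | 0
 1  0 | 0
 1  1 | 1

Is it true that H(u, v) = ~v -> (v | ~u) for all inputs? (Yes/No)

Evaluate ~v -> (v | ~u) on each row and compare to H:
  u=0, v=0: formula gives 1, H = 1 ✓
  u=0, v=1: formula gives 1, but H = 0 ✗
A single disagreement suffices: at (0,1) they differ, so the formula does not compute H.

No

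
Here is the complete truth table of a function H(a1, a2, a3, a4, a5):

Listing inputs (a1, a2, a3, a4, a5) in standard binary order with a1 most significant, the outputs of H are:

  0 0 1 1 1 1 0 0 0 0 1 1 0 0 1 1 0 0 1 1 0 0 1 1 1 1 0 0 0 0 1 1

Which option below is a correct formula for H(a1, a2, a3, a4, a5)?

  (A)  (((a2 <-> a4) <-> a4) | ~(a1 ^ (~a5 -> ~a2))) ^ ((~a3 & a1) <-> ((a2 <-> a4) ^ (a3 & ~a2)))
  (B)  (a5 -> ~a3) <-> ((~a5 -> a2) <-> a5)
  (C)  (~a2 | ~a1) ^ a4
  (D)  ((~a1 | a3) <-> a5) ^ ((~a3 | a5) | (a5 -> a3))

(B): at (0,0,0,0,0) it gives 1, but H = 0 — eliminated.
(C): at (0,0,0,0,0) it gives 1, but H = 0 — eliminated.
(D): at (0,0,0,0,0) it gives 1, but H = 0 — eliminated.
(A) is the remaining candidate, and it agrees with H on all 32 inputs.

A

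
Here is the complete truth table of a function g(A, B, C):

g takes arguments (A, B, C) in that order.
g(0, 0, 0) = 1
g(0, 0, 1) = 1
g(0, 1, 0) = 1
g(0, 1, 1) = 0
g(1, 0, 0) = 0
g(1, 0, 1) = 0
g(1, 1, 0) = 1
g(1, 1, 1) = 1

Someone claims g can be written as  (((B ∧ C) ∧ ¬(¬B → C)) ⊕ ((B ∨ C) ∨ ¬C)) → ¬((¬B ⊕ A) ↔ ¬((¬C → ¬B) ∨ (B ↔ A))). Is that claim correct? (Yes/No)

Evaluate (((B ∧ C) ∧ ¬(¬B → C)) ⊕ ((B ∨ C) ∨ ¬C)) → ¬((¬B ⊕ A) ↔ ¬((¬C → ¬B) ∨ (B ↔ A))) on each row and compare to g:
  A=0, B=0, C=0: formula gives 1, g = 1 ✓
  A=0, B=0, C=1: formula gives 1, g = 1 ✓
  A=0, B=1, C=0: formula gives 1, g = 1 ✓
  A=0, B=1, C=1: formula gives 0, g = 0 ✓
  A=1, B=0, C=0: formula gives 0, g = 0 ✓
  … (the remaining 3 rows also agree.)
All 8 rows match — the expression computes g exactly.

Yes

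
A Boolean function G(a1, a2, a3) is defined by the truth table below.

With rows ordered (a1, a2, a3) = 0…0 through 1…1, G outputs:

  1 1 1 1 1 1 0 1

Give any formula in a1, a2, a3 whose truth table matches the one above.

G(a1, a2, a3) = ~((a1 & a2) & ~a3)

G is 0 on exactly one input, (1,1,0), whose minterm is a1·a2·¬a3. So G is the negation of that single conjunction.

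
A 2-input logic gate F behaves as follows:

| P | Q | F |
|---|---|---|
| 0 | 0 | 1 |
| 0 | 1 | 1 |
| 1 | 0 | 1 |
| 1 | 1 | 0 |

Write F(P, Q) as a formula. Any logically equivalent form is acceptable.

F(P, Q) = ~(P & Q)

The output is 0 only when every input is 1 — NAND of all inputs.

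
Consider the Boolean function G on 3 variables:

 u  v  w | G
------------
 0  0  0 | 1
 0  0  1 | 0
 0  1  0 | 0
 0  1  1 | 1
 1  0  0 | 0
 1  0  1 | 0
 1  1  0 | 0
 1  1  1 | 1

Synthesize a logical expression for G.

G(u, v, w) = (((¬u ∧ ¬v) ∧ ¬w) ∨ ((¬u ∧ v) ∧ w)) ∨ ((u ∧ v) ∧ w)

Collect the rows where G=1 — (0,0,0), (0,1,1), (1,1,1) — and write one minterm per row: ¬u·¬v·¬w, ¬u·v·w, u·v·w. Their union (logical OR) reproduces the table exactly.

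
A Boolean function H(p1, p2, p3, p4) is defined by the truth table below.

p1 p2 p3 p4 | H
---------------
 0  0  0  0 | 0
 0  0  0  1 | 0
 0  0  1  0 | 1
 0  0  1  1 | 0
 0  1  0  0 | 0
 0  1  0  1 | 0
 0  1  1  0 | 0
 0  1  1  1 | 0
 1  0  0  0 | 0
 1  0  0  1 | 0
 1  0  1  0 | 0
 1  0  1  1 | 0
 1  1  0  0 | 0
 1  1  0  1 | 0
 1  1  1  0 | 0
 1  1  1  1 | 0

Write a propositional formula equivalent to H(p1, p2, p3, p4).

Only row (0,0,1,0) gives 1. That row's minterm ¬p1·¬p2·p3·¬p4 is H directly.

H(p1, p2, p3, p4) = ((~p1 & ~p2) & p3) & ~p4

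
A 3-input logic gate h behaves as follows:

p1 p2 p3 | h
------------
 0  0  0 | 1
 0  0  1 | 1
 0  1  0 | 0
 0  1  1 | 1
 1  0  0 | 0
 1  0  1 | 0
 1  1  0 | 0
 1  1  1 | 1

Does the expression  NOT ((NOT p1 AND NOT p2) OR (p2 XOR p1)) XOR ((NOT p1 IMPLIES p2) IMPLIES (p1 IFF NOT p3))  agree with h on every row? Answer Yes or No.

No

Check the formula against h row by row:
  p1=0, p2=0, p3=0: formula gives 1, h = 1 ✓
  p1=0, p2=0, p3=1: formula gives 1, h = 1 ✓
  p1=0, p2=1, p3=0: formula gives 0, h = 0 ✓
  p1=0, p2=1, p3=1: formula gives 1, h = 1 ✓
  p1=1, p2=0, p3=0: formula gives 1, but h = 0 ✗
Row (1,0,0) is a counterexample, so the formula is not equivalent to h.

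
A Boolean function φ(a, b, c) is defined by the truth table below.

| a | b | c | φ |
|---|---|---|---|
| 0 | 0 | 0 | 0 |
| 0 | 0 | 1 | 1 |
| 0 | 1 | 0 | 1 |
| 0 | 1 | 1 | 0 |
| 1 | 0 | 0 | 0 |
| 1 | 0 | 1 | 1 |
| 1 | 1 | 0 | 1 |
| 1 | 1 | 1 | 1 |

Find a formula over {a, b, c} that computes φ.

φ(a, b, c) = not ((((not a and not b) and not c) or ((not a and b) and c)) or ((a and not b) and not c))

There are just 3 zero rows: (0,0,0), (0,1,1), (1,0,0). Their minterms are ¬a·¬b·¬c, ¬a·b·c, a·¬b·¬c; the OR of those covers precisely the 0-outputs, and negating it yields φ.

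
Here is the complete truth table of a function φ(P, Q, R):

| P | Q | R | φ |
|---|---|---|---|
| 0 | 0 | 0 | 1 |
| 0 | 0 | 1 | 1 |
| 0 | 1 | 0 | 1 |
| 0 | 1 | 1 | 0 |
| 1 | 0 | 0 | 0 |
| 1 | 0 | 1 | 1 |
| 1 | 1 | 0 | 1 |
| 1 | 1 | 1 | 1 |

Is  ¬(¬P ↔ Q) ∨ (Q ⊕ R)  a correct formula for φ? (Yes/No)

Evaluate ¬(¬P ↔ Q) ∨ (Q ⊕ R) on each row and compare to φ:
  P=0, Q=0, R=0: formula gives 1, φ = 1 ✓
  P=0, Q=0, R=1: formula gives 1, φ = 1 ✓
  P=0, Q=1, R=0: formula gives 1, φ = 1 ✓
  P=0, Q=1, R=1: formula gives 0, φ = 0 ✓
  P=1, Q=0, R=0: formula gives 0, φ = 0 ✓
  … (the remaining 3 rows also agree.)
No disagreement on any input; they are logically equivalent.

Yes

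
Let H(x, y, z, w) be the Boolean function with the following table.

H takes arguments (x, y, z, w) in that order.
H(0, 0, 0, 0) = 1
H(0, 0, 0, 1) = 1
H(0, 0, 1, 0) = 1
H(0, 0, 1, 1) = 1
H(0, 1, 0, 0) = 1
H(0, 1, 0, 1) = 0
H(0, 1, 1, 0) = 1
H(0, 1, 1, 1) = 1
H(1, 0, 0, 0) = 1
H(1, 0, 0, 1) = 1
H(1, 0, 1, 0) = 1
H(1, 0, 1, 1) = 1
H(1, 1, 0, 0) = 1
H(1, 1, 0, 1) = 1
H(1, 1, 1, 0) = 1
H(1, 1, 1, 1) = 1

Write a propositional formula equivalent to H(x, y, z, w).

Only row (0,1,0,1) gives 0. So H is 1 everywhere except there — the complement of the minterm ¬x·y·¬z·w.

H(x, y, z, w) = not (((not x and y) and not z) and w)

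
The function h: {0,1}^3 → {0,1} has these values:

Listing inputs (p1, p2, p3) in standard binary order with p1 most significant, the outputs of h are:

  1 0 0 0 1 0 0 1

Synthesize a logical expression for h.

Collect the rows where h=1 — (0,0,0), (1,0,0), (1,1,1) — and write one minterm per row: ¬p1·¬p2·¬p3, p1·¬p2·¬p3, p1·p2·p3. Their union (logical OR) reproduces the table exactly.

h(p1, p2, p3) = (((not p1 and not p2) and not p3) or ((p1 and not p2) and not p3)) or ((p1 and p2) and p3)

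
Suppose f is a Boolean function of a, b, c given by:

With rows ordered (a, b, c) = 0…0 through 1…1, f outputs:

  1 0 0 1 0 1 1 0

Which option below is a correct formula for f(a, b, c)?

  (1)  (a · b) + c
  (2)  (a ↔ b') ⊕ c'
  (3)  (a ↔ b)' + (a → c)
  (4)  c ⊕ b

(1) disagrees with f on (0,0,0) (formula → 0, table → 1); rule it out.
(3) disagrees with f on (0,0,1) (formula → 1, table → 0); rule it out.
(4) disagrees with f on (0,0,0) (formula → 0, table → 1); rule it out.
Only (2) survives; checking it on all 8 rows confirms it matches f.

2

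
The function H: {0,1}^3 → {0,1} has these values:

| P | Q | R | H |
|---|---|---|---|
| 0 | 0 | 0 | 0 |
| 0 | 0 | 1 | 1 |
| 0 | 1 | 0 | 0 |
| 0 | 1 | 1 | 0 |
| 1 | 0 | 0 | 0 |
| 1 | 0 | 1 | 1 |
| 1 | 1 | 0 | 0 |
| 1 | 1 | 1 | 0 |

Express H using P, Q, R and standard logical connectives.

The 1-rows are (0,0,1), (1,0,1). Each contributes one minterm — ¬P·¬Q·R; P·¬Q·R — and their disjunction is a sum-of-products form of H.

H(P, Q, R) = ((~P & ~Q) & R) | ((P & ~Q) & R)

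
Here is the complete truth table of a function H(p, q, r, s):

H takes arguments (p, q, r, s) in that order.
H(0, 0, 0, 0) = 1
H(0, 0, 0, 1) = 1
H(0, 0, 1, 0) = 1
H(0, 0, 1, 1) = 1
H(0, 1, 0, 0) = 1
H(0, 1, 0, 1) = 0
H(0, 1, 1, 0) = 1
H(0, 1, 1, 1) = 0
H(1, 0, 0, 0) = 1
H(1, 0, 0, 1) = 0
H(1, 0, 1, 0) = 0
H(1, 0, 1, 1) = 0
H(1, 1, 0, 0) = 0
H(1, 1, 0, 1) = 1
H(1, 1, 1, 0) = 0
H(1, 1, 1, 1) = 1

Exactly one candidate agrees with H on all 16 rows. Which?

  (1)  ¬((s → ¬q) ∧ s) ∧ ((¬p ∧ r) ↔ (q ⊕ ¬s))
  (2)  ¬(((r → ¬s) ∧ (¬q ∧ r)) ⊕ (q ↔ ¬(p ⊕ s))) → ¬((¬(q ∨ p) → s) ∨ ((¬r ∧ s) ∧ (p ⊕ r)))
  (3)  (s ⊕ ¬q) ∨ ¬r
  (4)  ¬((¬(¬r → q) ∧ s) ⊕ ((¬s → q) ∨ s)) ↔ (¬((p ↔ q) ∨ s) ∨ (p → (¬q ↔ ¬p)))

(1) disagrees with H on (0,0,0,0) (formula → 0, table → 1); rule it out.
(3) disagrees with H on (0,0,1,1) (formula → 0, table → 1); rule it out.
(4) disagrees with H on (0,0,1,1) (formula → 0, table → 1); rule it out.
That leaves (2). Evaluating it on every row reproduces the table of H exactly.

2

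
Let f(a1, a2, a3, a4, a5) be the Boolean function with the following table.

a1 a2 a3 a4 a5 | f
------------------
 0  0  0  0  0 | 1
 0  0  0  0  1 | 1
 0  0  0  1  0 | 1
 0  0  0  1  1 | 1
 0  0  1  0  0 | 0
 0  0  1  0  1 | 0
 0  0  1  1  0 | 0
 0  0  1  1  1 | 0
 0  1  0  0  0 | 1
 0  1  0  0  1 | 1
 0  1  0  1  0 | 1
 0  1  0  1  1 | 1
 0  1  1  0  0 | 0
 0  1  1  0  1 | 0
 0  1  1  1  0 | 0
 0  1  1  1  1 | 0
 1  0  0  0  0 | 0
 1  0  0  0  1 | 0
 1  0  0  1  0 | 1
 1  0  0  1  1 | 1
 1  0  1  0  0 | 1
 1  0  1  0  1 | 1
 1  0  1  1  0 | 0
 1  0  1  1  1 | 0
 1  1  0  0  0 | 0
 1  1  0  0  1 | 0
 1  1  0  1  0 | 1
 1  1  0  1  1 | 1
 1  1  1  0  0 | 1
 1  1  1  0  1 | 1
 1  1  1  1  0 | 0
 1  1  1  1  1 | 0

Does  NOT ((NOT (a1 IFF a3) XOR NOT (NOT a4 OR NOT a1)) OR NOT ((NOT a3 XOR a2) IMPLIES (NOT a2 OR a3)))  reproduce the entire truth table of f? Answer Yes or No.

Yes

Check the formula against f row by row:
  a1=0, a2=0, a3=0, a4=0, a5=0: formula gives 1, f = 1 ✓
  a1=0, a2=0, a3=0, a4=0, a5=1: formula gives 1, f = 1 ✓
  a1=0, a2=0, a3=0, a4=1, a5=0: formula gives 1, f = 1 ✓
  a1=0, a2=0, a3=0, a4=1, a5=1: formula gives 1, f = 1 ✓
  …and likewise for the remaining 28 rows.
Every row agrees, so the formula is equivalent.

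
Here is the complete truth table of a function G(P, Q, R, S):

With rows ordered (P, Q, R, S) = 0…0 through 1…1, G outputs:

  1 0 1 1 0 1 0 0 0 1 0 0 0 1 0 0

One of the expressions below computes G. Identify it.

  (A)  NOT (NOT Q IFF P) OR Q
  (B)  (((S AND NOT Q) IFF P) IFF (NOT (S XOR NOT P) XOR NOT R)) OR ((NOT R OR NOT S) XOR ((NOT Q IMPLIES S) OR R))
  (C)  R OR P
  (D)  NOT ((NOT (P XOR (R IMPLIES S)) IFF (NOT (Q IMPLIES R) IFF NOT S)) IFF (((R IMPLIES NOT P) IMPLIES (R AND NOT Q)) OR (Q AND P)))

D

(A): at (0,0,0,1) it gives 1, but G = 0 — eliminated.
(B): at (0,0,0,1) it gives 1, but G = 0 — eliminated.
(C): at (0,0,0,0) it gives 0, but G = 1 — eliminated.
That leaves (D). Evaluating it on every row reproduces the table of G exactly.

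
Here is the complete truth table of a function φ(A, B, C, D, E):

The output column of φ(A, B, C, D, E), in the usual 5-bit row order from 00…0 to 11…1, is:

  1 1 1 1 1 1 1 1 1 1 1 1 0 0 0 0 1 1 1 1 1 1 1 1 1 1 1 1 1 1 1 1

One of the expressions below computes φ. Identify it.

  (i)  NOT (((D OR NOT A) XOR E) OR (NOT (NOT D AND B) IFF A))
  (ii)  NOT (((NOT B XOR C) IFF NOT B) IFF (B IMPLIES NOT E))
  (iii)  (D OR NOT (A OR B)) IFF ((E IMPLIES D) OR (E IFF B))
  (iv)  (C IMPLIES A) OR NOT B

iv

(i): at (0,0,0,0,0) it gives 0, but φ = 1 — eliminated.
(ii): at (0,0,0,0,0) it gives 0, but φ = 1 — eliminated.
(iii): at (0,0,0,0,1) it gives 0, but φ = 1 — eliminated.
(iv) is the remaining candidate, and it agrees with φ on all 32 inputs.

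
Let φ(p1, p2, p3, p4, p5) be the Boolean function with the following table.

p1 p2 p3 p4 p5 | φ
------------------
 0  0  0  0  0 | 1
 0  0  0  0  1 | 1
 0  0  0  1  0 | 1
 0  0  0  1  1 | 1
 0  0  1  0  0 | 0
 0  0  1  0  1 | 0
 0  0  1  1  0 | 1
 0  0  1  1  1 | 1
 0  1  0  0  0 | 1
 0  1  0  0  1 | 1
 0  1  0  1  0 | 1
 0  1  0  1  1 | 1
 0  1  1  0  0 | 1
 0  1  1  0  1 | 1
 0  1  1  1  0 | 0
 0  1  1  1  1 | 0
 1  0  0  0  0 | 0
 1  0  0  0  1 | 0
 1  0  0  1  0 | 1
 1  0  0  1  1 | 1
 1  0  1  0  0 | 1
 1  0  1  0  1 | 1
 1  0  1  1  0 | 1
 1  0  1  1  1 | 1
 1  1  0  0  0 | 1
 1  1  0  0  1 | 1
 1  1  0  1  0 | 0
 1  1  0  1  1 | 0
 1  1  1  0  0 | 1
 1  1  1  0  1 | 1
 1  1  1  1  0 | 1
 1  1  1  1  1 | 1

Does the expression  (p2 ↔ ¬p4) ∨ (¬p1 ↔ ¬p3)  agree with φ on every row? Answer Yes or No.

Yes

Test each input against both φ and the formula:
  p1=0, p2=0, p3=0, p4=0, p5=0: formula gives 1, φ = 1 ✓
  p1=0, p2=0, p3=0, p4=0, p5=1: formula gives 1, φ = 1 ✓
  p1=0, p2=0, p3=0, p4=1, p5=0: formula gives 1, φ = 1 ✓
  p1=0, p2=0, p3=0, p4=1, p5=1: formula gives 1, φ = 1 ✓
  … (the remaining 28 rows also agree.)
No disagreement on any input; they are logically equivalent.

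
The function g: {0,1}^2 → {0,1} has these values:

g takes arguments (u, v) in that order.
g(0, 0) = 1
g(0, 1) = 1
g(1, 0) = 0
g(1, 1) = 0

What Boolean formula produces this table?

The output is the negation of u.

g(u, v) = ~u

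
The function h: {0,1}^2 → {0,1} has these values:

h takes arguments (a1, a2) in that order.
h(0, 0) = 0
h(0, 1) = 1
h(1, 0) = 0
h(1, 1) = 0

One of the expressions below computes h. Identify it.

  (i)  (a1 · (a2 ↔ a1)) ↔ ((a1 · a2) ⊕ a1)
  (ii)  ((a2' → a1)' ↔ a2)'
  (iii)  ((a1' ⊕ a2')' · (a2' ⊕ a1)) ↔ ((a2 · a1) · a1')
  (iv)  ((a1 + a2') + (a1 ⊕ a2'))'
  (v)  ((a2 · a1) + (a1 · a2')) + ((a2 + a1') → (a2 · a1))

iv

(i) disagrees with h on (0,0) (formula → 1, table → 0); rule it out.
(ii) disagrees with h on (0,0) (formula → 1, table → 0); rule it out.
(iii) disagrees with h on (1,0) (formula → 1, table → 0); rule it out.
(v) disagrees with h on (0,1) (formula → 0, table → 1); rule it out.
(iv) is the remaining candidate, and it agrees with h on all 4 inputs.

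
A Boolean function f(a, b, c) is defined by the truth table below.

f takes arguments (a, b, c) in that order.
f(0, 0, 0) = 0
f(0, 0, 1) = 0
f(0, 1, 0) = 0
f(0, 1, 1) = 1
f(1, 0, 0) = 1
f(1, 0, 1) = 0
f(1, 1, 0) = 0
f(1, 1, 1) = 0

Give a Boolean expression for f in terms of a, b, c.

f(a, b, c) = ((a' · b) · c) + ((a · b') · c')

Collect the rows where f=1 — (0,1,1), (1,0,0) — and write one minterm per row: ¬a·b·c, a·¬b·¬c. Their union (logical OR) reproduces the table exactly.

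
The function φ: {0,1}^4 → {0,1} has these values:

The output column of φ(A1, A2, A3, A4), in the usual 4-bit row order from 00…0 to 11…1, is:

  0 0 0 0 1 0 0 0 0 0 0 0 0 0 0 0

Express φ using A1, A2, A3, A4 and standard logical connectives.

Only row (0,1,0,0) gives 1. That row's minterm ¬A1·A2·¬A3·¬A4 is φ directly.

φ(A1, A2, A3, A4) = ((NOT A1 AND A2) AND NOT A3) AND NOT A4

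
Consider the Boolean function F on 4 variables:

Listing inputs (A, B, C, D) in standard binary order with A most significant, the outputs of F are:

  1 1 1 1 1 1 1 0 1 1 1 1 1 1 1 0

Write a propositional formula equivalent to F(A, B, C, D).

F is 0 on only 2 rows — (0,1,1,1), (1,1,1,1). Writing each as a minterm (¬A·B·C·D, A·B·C·D) and OR-ing them characterizes exactly where F=0, so F is the negation of that disjunction.

F(A, B, C, D) = ¬((((¬A ∧ B) ∧ C) ∧ D) ∨ (((A ∧ B) ∧ C) ∧ D))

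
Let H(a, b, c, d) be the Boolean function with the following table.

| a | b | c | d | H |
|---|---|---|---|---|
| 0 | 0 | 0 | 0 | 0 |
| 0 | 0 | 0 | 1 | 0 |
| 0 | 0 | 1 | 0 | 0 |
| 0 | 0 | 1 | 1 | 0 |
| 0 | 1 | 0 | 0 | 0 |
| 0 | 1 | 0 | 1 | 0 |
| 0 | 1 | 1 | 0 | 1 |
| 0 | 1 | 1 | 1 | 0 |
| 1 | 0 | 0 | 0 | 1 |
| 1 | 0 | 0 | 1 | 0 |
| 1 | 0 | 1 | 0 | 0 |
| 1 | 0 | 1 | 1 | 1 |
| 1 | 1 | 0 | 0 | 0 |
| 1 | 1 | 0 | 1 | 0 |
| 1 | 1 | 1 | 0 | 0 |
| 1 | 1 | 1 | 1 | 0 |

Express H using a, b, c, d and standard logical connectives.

H(a, b, c, d) = ((((NOT a AND b) AND c) AND NOT d) OR (((a AND NOT b) AND NOT c) AND NOT d)) OR (((a AND NOT b) AND c) AND d)

H=1 on 3 inputs: (0,1,1,0), (1,0,0,0), (1,0,1,1). Reading each as a conjunction of literals (¬a·b·c·¬d, a·¬b·¬c·¬d, a·¬b·c·d) and taking the OR gives the canonical DNF.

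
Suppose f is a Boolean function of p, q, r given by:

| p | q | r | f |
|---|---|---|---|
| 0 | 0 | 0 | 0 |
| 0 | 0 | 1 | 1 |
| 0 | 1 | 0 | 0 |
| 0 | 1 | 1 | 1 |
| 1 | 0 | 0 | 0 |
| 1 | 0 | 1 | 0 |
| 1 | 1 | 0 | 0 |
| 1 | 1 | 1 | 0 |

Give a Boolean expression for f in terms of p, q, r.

f(p, q, r) = ((p' · q') · r) + ((p' · q) · r)

The 1-rows are (0,0,1), (0,1,1). Each contributes one minterm — ¬p·¬q·r; ¬p·q·r — and their disjunction is a sum-of-products form of f.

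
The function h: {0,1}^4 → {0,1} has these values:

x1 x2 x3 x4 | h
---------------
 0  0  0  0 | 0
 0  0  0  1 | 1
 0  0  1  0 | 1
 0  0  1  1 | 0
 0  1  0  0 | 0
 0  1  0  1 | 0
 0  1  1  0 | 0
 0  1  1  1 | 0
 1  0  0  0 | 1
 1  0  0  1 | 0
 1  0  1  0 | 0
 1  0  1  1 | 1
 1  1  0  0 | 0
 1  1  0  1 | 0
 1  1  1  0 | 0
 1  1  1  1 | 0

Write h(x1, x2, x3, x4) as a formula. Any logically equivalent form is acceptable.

h(x1, x2, x3, x4) = (((((not x1 and not x2) and not x3) and x4) or (((not x1 and not x2) and x3) and not x4)) or (((x1 and not x2) and not x3) and not x4)) or (((x1 and not x2) and x3) and x4)

The 1-rows are (0,0,0,1), (0,0,1,0), (1,0,0,0), (1,0,1,1). Each contributes one minterm — ¬x1·¬x2·¬x3·x4; ¬x1·¬x2·x3·¬x4; x1·¬x2·¬x3·¬x4; x1·¬x2·x3·x4 — and their disjunction is a sum-of-products form of h.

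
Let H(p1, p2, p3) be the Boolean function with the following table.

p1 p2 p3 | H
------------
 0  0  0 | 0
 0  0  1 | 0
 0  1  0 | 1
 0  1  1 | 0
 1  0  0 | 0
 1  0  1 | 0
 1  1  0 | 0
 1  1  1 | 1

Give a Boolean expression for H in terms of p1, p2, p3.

The 1-rows are (0,1,0), (1,1,1). Each contributes one minterm — ¬p1·p2·¬p3; p1·p2·p3 — and their disjunction is a sum-of-products form of H.

H(p1, p2, p3) = ((NOT p1 AND p2) AND NOT p3) OR ((p1 AND p2) AND p3)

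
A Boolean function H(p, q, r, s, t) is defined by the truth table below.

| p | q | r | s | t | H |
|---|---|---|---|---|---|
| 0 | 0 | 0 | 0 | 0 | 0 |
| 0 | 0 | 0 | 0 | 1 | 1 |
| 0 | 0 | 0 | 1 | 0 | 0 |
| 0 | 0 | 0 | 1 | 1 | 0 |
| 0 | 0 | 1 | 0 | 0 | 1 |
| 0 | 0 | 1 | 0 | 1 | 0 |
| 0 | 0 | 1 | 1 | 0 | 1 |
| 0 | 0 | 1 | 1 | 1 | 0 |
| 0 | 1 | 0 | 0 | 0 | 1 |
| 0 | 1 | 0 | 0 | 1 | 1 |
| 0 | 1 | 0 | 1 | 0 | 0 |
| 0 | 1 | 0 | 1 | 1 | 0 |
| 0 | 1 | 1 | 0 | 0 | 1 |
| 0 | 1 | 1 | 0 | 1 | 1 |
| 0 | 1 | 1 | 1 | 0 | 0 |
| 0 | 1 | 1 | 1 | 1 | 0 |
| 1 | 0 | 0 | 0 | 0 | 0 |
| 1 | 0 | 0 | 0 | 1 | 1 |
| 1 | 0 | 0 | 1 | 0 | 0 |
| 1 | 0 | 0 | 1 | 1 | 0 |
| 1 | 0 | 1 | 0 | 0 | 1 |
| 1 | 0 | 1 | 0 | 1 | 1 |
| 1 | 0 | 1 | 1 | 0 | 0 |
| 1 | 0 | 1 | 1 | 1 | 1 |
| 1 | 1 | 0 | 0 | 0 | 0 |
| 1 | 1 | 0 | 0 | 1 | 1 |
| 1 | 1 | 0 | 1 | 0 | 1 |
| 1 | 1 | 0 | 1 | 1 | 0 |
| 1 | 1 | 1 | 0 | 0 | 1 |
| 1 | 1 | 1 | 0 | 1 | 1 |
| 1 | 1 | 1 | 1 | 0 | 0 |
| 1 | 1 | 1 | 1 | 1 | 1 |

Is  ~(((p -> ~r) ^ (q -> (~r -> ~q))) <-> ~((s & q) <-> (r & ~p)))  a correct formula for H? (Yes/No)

Check the formula against H row by row:
  p=0, q=0, r=0, s=0, t=0: formula gives 0, H = 0 ✓
  p=0, q=0, r=0, s=0, t=1: formula gives 0, but H = 1 ✗
Row (0,0,0,0,1) is a counterexample, so the formula is not equivalent to H.

No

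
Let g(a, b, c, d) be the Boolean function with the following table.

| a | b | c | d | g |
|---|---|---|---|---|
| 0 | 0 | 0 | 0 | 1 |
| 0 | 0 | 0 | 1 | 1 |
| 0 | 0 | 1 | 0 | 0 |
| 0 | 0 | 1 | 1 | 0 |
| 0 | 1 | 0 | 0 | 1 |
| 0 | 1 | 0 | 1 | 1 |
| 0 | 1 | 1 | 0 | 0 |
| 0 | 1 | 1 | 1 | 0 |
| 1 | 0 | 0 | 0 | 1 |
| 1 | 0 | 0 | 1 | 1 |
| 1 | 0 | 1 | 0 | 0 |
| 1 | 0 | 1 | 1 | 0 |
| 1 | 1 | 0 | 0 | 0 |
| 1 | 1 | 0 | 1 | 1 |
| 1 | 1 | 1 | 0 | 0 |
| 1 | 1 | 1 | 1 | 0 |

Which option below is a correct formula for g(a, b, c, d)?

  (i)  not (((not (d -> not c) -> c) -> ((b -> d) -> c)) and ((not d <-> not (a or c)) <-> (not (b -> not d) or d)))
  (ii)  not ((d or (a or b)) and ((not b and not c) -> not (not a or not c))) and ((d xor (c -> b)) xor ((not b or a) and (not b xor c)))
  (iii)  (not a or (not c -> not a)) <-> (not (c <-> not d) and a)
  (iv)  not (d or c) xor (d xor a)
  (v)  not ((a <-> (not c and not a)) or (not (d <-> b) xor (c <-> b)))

i

(ii) fails at (0,0,0,0): the formula yields 0, g is 1.
(iii) fails at (0,0,0,0): the formula yields 0, g is 1.
(iv) fails at (0,0,1,1): the formula yields 1, g is 0.
(v) fails at (0,0,0,0): the formula yields 0, g is 1.
Only (i) survives; checking it on all 16 rows confirms it matches g.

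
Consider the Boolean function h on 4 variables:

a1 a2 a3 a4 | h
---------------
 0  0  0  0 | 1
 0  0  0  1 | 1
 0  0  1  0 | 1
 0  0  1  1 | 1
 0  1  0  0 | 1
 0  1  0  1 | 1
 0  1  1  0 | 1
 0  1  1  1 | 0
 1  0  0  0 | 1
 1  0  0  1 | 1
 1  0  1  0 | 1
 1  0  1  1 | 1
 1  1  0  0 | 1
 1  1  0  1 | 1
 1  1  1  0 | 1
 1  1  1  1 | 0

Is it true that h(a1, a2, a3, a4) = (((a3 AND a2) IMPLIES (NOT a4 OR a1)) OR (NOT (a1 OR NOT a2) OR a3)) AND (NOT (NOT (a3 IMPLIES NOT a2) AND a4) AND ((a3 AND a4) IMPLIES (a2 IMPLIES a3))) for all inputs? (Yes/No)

Evaluate (((a3 AND a2) IMPLIES (NOT a4 OR a1)) OR (NOT (a1 OR NOT a2) OR a3)) AND (NOT (NOT (a3 IMPLIES NOT a2) AND a4) AND ((a3 AND a4) IMPLIES (a2 IMPLIES a3))) on each row and compare to h:
  a1=0, a2=0, a3=0, a4=0: formula gives 1, h = 1 ✓
  a1=0, a2=0, a3=0, a4=1: formula gives 1, h = 1 ✓
  a1=0, a2=0, a3=1, a4=0: formula gives 1, h = 1 ✓
  a1=0, a2=0, a3=1, a4=1: formula gives 1, h = 1 ✓
  … (the remaining 12 rows also agree.)
Every row agrees, so the formula is equivalent.

Yes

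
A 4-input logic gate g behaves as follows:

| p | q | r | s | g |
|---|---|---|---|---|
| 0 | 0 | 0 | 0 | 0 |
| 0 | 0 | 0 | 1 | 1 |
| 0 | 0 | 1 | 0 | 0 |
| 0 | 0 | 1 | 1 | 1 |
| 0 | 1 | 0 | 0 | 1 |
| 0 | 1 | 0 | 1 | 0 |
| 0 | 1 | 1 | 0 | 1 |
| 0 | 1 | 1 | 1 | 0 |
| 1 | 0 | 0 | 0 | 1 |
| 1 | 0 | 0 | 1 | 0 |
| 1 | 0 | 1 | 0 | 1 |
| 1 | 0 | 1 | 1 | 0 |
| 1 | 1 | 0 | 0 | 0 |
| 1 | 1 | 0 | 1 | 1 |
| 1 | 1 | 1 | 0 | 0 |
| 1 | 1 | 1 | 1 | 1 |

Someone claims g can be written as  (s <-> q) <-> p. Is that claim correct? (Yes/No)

Evaluate (s <-> q) <-> p on each row and compare to g:
  p=0, q=0, r=0, s=0: formula gives 0, g = 0 ✓
  p=0, q=0, r=0, s=1: formula gives 1, g = 1 ✓
  p=0, q=0, r=1, s=0: formula gives 0, g = 0 ✓
  p=0, q=0, r=1, s=1: formula gives 1, g = 1 ✓
  … (the remaining 12 rows also agree.)
Every row agrees, so the formula is equivalent.

Yes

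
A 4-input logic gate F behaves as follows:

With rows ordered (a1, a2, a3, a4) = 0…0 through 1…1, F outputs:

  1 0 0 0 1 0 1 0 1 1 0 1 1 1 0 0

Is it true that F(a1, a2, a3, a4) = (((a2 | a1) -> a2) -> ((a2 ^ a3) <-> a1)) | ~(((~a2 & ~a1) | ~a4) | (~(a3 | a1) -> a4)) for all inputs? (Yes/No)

No

Check the formula against F row by row:
  a1=0, a2=0, a3=0, a4=0: formula gives 1, F = 1 ✓
  a1=0, a2=0, a3=0, a4=1: formula gives 1, but F = 0 ✗
Since they disagree at (0,0,0,1), the expression is not a correct formula for F.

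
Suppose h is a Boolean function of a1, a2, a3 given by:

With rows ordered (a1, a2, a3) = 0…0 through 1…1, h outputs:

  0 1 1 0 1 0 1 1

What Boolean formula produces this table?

There are just 3 zero rows: (0,0,0), (0,1,1), (1,0,1). Their minterms are ¬a1·¬a2·¬a3, ¬a1·a2·a3, a1·¬a2·a3; the OR of those covers precisely the 0-outputs, and negating it yields h.

h(a1, a2, a3) = ((((a1' · a2') · a3') + ((a1' · a2) · a3)) + ((a1 · a2') · a3))'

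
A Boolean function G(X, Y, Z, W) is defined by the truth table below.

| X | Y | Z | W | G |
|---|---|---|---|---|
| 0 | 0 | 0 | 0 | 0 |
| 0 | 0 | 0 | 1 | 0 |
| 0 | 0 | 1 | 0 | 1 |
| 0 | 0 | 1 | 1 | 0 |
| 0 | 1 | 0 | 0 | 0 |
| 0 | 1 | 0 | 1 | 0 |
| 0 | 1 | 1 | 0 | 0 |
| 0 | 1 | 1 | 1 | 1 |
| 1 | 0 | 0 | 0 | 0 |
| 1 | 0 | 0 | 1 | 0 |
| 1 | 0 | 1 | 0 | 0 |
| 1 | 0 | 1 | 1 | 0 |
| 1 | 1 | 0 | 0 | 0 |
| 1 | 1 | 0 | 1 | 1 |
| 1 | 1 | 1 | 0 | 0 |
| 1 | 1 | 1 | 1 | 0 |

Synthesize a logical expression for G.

The 1-rows are (0,0,1,0), (0,1,1,1), (1,1,0,1). Each contributes one minterm — ¬X·¬Y·Z·¬W; ¬X·Y·Z·W; X·Y·¬Z·W — and their disjunction is a sum-of-products form of G.

G(X, Y, Z, W) = ((((~X & ~Y) & Z) & ~W) | (((~X & Y) & Z) & W)) | (((X & Y) & ~Z) & W)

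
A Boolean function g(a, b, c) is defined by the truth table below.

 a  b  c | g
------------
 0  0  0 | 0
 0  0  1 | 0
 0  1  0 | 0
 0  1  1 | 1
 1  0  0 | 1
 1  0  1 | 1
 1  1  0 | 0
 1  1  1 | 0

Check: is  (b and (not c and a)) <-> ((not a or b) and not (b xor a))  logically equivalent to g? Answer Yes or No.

No

Check the formula against g row by row:
  a=0, b=0, c=0: formula gives 0, g = 0 ✓
  a=0, b=0, c=1: formula gives 0, g = 0 ✓
  a=0, b=1, c=0: formula gives 1, but g = 0 ✗
Since they disagree at (0,1,0), the expression is not a correct formula for g.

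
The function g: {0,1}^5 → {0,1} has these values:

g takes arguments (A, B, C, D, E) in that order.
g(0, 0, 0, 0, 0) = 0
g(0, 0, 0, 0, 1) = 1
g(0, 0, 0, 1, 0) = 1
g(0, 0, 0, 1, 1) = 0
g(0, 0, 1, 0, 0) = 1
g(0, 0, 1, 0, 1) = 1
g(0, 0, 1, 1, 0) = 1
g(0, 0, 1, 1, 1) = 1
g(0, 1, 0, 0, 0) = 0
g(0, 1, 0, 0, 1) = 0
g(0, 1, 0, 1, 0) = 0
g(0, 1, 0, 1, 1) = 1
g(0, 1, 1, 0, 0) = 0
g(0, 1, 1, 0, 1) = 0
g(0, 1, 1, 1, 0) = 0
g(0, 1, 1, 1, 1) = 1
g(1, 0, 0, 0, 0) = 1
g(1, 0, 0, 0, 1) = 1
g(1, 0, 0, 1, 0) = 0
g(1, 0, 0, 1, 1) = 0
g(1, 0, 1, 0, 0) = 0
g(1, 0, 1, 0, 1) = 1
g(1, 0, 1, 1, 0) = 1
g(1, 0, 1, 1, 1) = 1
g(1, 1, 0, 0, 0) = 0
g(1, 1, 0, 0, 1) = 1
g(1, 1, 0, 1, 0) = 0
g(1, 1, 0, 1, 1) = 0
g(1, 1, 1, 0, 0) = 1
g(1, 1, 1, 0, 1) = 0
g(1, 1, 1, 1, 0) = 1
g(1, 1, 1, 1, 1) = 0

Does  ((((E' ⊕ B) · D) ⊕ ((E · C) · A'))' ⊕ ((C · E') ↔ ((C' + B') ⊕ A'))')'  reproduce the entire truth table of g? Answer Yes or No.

Check the formula against g row by row:
  A=0, B=0, C=0, D=0, E=0: formula gives 0, g = 0 ✓
  A=0, B=0, C=0, D=0, E=1: formula gives 0, but g = 1 ✗
A single disagreement suffices: at (0,0,0,0,1) they differ, so the formula does not compute g.

No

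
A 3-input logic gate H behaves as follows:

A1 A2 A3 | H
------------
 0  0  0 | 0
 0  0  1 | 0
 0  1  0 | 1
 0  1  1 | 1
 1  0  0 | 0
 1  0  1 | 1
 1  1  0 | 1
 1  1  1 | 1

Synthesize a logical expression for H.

H(A1, A2, A3) = ~((((~A1 & ~A2) & ~A3) | ((~A1 & ~A2) & A3)) | ((A1 & ~A2) & ~A3))

There are just 3 zero rows: (0,0,0), (0,0,1), (1,0,0). Their minterms are ¬A1·¬A2·¬A3, ¬A1·¬A2·A3, A1·¬A2·¬A3; the OR of those covers precisely the 0-outputs, and negating it yields H.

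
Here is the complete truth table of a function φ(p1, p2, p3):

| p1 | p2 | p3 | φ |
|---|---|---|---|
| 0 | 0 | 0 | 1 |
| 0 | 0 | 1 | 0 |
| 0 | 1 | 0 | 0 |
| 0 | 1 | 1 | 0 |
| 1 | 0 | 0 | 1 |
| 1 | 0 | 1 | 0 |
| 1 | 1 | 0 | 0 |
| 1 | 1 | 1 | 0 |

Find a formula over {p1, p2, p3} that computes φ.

φ=1 on 2 inputs: (0,0,0), (1,0,0). Reading each as a conjunction of literals (¬p1·¬p2·¬p3, p1·¬p2·¬p3) and taking the OR gives the canonical DNF.

φ(p1, p2, p3) = ((~p1 & ~p2) & ~p3) | ((p1 & ~p2) & ~p3)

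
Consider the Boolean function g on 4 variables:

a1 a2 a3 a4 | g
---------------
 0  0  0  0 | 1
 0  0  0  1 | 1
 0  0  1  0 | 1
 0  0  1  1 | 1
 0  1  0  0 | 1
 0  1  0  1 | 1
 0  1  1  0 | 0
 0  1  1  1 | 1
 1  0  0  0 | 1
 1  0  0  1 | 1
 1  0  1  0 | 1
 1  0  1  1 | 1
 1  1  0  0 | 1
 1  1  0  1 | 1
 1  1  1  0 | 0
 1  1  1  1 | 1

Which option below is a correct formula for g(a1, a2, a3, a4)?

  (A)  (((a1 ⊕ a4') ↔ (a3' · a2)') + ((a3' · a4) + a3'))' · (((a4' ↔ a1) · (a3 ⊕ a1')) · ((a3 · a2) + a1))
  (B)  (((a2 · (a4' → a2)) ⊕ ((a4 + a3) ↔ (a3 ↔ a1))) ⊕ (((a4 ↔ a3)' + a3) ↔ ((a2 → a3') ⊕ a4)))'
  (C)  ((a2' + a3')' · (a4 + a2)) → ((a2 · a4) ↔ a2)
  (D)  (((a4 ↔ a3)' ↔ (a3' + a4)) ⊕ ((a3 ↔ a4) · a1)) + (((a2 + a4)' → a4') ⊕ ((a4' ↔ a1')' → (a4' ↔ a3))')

(A) disagrees with g on (0,0,0,0) (formula → 0, table → 1); rule it out.
(B) disagrees with g on (0,0,0,1) (formula → 0, table → 1); rule it out.
(D) disagrees with g on (0,0,1,1) (formula → 0, table → 1); rule it out.
Only (C) survives; checking it on all 16 rows confirms it matches g.

C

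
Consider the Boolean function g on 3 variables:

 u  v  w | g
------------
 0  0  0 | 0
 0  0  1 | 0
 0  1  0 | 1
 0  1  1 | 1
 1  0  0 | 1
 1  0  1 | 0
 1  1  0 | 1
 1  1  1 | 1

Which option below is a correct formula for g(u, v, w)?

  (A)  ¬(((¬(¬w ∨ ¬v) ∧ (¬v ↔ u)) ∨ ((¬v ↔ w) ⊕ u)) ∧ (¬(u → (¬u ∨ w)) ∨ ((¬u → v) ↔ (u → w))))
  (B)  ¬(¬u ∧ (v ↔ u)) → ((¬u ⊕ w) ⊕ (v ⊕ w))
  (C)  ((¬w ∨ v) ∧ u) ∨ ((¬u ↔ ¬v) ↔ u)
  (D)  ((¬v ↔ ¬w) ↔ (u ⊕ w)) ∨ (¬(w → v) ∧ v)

C

(A): at (0,0,0) it gives 1, but g = 0 — eliminated.
(B): at (0,0,0) it gives 1, but g = 0 — eliminated.
(D): at (1,0,1) it gives 1, but g = 0 — eliminated.
That leaves (C). Evaluating it on every row reproduces the table of g exactly.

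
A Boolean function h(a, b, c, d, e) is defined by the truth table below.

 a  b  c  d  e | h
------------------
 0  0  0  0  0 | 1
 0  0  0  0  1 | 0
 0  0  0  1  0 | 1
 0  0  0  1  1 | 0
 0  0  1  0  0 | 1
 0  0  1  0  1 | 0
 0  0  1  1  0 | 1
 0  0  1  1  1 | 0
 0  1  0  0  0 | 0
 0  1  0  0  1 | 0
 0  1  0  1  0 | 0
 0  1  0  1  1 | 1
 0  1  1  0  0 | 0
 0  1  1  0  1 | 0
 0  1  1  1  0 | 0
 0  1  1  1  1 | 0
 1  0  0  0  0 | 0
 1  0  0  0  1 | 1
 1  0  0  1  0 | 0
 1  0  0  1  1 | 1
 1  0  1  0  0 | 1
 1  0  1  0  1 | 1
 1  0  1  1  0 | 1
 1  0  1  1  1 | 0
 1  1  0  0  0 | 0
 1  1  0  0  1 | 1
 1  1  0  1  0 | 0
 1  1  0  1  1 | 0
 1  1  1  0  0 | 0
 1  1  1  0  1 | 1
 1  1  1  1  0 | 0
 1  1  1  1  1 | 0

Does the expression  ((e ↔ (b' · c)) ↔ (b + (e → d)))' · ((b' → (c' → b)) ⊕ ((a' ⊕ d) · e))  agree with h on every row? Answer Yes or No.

No

Evaluate ((e ↔ (b' · c)) ↔ (b + (e → d)))' · ((b' → (c' → b)) ⊕ ((a' ⊕ d) · e)) on each row and compare to h:
  a=0, b=0, c=0, d=0, e=0: formula gives 0, but h = 1 ✗
Since they disagree at (0,0,0,0,0), the expression is not a correct formula for h.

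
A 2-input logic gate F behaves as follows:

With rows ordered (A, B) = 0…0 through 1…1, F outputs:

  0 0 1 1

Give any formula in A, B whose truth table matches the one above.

F(A, B) = A

The output simply equals A.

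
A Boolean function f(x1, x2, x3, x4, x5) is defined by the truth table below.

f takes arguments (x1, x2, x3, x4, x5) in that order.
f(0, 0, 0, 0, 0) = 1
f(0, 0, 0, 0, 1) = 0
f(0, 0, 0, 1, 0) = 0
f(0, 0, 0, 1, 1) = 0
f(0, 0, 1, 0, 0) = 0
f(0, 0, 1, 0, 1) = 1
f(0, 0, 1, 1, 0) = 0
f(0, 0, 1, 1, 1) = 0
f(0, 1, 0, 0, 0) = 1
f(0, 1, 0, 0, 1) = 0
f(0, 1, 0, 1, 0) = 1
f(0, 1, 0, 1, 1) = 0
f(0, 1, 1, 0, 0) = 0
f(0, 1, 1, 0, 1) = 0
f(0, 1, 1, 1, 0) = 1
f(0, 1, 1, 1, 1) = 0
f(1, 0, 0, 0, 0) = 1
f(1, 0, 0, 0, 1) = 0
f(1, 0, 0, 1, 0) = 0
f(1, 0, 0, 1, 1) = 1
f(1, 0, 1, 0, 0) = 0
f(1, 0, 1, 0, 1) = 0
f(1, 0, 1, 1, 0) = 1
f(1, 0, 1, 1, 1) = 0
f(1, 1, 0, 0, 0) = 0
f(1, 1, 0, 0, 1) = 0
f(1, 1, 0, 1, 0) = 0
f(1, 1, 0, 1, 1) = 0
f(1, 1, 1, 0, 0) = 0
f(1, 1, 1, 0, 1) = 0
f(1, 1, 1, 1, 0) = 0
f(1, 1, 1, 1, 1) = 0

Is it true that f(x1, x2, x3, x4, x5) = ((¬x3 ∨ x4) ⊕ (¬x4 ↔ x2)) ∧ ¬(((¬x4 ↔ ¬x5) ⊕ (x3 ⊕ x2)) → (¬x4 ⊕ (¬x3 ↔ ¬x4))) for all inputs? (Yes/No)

No

Evaluate ((¬x3 ∨ x4) ⊕ (¬x4 ↔ x2)) ∧ ¬(((¬x4 ↔ ¬x5) ⊕ (x3 ⊕ x2)) → (¬x4 ⊕ (¬x3 ↔ ¬x4))) on each row and compare to f:
  x1=0, x2=0, x3=0, x4=0, x5=0: formula gives 1, f = 1 ✓
  x1=0, x2=0, x3=0, x4=0, x5=1: formula gives 0, f = 0 ✓
  x1=0, x2=0, x3=0, x4=1, x5=0: formula gives 0, f = 0 ✓
  x1=0, x2=0, x3=0, x4=1, x5=1: formula gives 0, f = 0 ✓
  …
  x1=0, x2=0, x3=1, x4=0, x5=1: formula gives 0, but f = 1 ✗
Since they disagree at (0,0,1,0,1), the expression is not a correct formula for f.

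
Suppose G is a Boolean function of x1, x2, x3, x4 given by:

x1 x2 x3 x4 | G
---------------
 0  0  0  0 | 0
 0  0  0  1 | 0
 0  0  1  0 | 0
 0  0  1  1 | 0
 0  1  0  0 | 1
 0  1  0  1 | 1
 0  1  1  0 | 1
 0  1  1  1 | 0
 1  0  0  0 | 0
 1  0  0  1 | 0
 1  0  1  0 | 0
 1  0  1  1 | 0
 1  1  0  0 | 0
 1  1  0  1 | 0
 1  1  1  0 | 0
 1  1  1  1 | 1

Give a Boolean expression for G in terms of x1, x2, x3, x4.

G=1 on 4 inputs: (0,1,0,0), (0,1,0,1), (0,1,1,0), (1,1,1,1). Reading each as a conjunction of literals (¬x1·x2·¬x3·¬x4, ¬x1·x2·¬x3·x4, ¬x1·x2·x3·¬x4, x1·x2·x3·x4) and taking the OR gives the canonical DNF.

G(x1, x2, x3, x4) = (((((x1' · x2) · x3') · x4') + (((x1' · x2) · x3') · x4)) + (((x1' · x2) · x3) · x4')) + (((x1 · x2) · x3) · x4)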